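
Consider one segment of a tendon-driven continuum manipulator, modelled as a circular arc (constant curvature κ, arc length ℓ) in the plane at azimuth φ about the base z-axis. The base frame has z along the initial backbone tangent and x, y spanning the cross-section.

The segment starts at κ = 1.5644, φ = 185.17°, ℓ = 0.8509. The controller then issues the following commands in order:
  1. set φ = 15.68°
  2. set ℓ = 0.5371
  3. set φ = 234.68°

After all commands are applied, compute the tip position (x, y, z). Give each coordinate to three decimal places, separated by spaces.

-0.123 -0.174 0.476

initial: κ=1.5644, φ=185.17°, ℓ=0.8509
cmd 1: set φ=15.68° → (κ,φ,ℓ)=(1.5644,15.68°,0.8509) → tip=(0.4694,0.1318,0.6210)
cmd 2: set ℓ=0.5371 → (κ,φ,ℓ)=(1.5644,15.68°,0.5371) → tip=(0.2048,0.0575,0.4761)
cmd 3: set φ=234.68° → (κ,φ,ℓ)=(1.5644,234.68°,0.5371) → tip=(-0.1230,-0.1735,0.4761)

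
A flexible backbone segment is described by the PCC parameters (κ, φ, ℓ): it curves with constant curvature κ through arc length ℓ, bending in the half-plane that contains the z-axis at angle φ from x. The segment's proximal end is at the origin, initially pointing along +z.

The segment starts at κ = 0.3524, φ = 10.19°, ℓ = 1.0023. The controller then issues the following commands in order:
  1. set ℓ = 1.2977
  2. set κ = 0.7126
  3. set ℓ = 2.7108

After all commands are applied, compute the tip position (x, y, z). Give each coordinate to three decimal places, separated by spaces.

initial: κ=0.3524, φ=10.19°, ℓ=1.0023
cmd 1: set ℓ=1.2977 → (κ,φ,ℓ)=(0.3524,10.19°,1.2977) → tip=(0.2870,0.0516,1.2529)
cmd 2: set κ=0.7126 → (κ,φ,ℓ)=(0.7126,10.19°,1.2977) → tip=(0.5497,0.0988,1.1205)
cmd 3: set ℓ=2.7108 → (κ,φ,ℓ)=(0.7126,10.19°,2.7108) → tip=(1.8689,0.3359,1.3129)

1.869 0.336 1.313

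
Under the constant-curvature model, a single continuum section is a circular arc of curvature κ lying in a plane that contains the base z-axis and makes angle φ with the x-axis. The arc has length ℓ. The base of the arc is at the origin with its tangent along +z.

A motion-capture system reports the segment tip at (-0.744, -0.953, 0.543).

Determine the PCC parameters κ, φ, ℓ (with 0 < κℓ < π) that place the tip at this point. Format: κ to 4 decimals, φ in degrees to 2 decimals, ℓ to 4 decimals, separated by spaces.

ρ = √(x²+y²) = √(-0.744² + -0.953²) = 1.20903
φ = atan2(y, x) mod 360° = atan2(-0.953, -0.744) = 232.0211°
|p|² = ρ² + z² = 1.20903² + 0.543² = 1.75659
κ = 2ρ / |p|² = 2×1.20903 / 1.75659 = 1.37656
θ = 2·atan2(ρ, z) = 2·atan2(1.20903, 0.543) = 2.29735 rad
ℓ = θ/κ = 2.29735/1.37656 = 1.66891

1.3766 232.02 1.6689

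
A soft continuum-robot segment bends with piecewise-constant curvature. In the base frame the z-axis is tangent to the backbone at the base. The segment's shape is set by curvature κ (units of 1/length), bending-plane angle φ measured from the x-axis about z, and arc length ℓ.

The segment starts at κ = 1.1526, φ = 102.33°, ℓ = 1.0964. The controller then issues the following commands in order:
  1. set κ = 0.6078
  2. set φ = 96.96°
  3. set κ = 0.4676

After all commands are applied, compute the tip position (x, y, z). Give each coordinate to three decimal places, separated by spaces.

initial: κ=1.1526, φ=102.33°, ℓ=1.0964
cmd 1: set κ=0.6078 → (κ,φ,ℓ)=(0.6078,102.33°,1.0964) → tip=(-0.0752,0.3439,1.0170)
cmd 2: set φ=96.96° → (κ,φ,ℓ)=(0.6078,96.96°,1.0964) → tip=(-0.0427,0.3494,1.0170)
cmd 3: set κ=0.4676 → (κ,φ,ℓ)=(0.4676,96.96°,1.0964) → tip=(-0.0333,0.2729,1.0490)

-0.033 0.273 1.049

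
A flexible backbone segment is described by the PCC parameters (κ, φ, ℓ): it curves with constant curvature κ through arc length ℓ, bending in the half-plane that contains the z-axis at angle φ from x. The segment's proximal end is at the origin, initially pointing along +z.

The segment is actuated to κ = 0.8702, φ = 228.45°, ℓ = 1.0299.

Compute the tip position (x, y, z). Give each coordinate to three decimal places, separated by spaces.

θ = κ·ℓ = 0.8702 × 1.0299 = 0.89622 rad
ρ = (1 − cos θ)/κ = (1 − 0.62457)/0.8702 = 0.43143
z = sin θ / κ = 0.78097/0.8702 = 0.89746
x = ρ cos φ = 0.43143 × cos(228.45°) = -0.28616
y = ρ sin φ = 0.43143 × sin(228.45°) = -0.32287

-0.286 -0.323 0.897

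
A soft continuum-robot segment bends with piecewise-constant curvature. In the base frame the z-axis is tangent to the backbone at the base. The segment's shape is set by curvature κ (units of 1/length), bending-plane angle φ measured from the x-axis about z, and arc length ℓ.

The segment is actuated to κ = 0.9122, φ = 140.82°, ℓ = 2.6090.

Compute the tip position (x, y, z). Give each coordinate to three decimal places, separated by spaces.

θ = κ·ℓ = 0.9122 × 2.6090 = 2.37993 rad
ρ = (1 − cos θ)/κ = (1 − -0.72369)/0.9122 = 1.88960
z = sin θ / κ = 0.69013/0.9122 = 0.75655
x = ρ cos φ = 1.88960 × cos(140.82°) = -1.46475
y = ρ sin φ = 1.88960 × sin(140.82°) = 1.19377

-1.465 1.194 0.757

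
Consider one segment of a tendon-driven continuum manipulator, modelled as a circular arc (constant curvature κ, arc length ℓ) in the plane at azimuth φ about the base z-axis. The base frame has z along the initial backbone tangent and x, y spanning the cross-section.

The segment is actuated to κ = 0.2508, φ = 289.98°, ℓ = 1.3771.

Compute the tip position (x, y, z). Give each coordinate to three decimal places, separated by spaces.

θ = κ·ℓ = 0.2508 × 1.3771 = 0.34538 rad
ρ = (1 − cos θ)/κ = (1 − 0.94095)/0.2508 = 0.23545
z = sin θ / κ = 0.33855/0.2508 = 1.34988
x = ρ cos φ = 0.23545 × cos(289.98°) = 0.08045
y = ρ sin φ = 0.23545 × sin(289.98°) = -0.22128

0.080 -0.221 1.350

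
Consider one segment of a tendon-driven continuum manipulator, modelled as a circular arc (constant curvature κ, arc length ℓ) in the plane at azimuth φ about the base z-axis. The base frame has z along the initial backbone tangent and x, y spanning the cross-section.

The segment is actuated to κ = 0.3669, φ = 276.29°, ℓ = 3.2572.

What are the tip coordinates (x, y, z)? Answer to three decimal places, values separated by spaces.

θ = κ·ℓ = 0.3669 × 3.2572 = 1.19507 rad
ρ = (1 − cos θ)/κ = (1 − 0.36695)/0.3669 = 1.72540
z = sin θ / κ = 0.93024/0.3669 = 2.53541
x = ρ cos φ = 1.72540 × cos(276.29°) = 0.18904
y = ρ sin φ = 1.72540 × sin(276.29°) = -1.71501

0.189 -1.715 2.535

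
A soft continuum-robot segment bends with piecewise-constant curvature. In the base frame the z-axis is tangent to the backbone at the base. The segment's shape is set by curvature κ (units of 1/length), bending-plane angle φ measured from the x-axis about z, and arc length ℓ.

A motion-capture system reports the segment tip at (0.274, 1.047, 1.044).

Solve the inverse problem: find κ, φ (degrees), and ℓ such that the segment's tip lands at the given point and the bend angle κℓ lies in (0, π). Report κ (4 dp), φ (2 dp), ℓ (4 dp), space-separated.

ρ = √(x²+y²) = √(0.274² + 1.047²) = 1.08226
φ = atan2(y, x) mod 360° = atan2(1.047, 0.274) = 75.3346°
|p|² = ρ² + z² = 1.08226² + 1.044² = 2.26122
κ = 2ρ / |p|² = 2×1.08226 / 2.26122 = 0.95723
θ = 2·atan2(ρ, z) = 2·atan2(1.08226, 1.044) = 1.60678 rad
ℓ = θ/κ = 1.60678/0.95723 = 1.67856

0.9572 75.33 1.6786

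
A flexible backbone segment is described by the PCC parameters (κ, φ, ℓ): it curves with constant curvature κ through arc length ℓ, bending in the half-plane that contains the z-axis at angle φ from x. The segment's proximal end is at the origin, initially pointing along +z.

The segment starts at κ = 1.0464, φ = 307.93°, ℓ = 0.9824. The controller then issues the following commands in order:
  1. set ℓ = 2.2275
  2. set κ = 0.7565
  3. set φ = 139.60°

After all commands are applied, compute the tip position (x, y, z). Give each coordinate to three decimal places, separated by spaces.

initial: κ=1.0464, φ=307.93°, ℓ=0.9824
cmd 1: set ℓ=2.2275 → (κ,φ,ℓ)=(1.0464,307.93°,2.2275) → tip=(0.9922,-1.2731,0.6927)
cmd 2: set κ=0.7565 → (κ,φ,ℓ)=(0.7565,307.93°,2.2275) → tip=(0.9052,-1.1616,1.3133)
cmd 3: set φ=139.60° → (κ,φ,ℓ)=(0.7565,139.60°,2.2275) → tip=(-1.1215,0.9545,1.3133)

-1.121 0.954 1.313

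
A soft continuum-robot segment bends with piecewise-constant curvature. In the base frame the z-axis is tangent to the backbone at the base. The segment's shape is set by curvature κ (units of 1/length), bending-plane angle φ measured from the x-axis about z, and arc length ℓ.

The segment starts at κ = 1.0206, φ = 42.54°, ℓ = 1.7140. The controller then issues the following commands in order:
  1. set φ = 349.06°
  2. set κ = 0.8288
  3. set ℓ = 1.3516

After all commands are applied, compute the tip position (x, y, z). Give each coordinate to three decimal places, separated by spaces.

initial: κ=1.0206, φ=42.54°, ℓ=1.7140
cmd 1: set φ=349.06° → (κ,φ,ℓ)=(1.0206,349.06°,1.7140) → tip=(1.1328,-0.2190,0.9642)
cmd 2: set κ=0.8288 → (κ,φ,ℓ)=(0.8288,349.06°,1.7140) → tip=(1.0073,-0.1947,1.1930)
cmd 3: set ℓ=1.3516 → (κ,φ,ℓ)=(0.8288,349.06°,1.3516) → tip=(0.6687,-0.1293,1.0861)

0.669 -0.129 1.086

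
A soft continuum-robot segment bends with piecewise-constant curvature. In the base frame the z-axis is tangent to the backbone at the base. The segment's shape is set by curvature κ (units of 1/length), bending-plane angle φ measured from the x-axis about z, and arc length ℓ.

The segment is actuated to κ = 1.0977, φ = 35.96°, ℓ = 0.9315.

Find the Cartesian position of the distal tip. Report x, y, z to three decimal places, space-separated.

0.353 0.256 0.777

θ = κ·ℓ = 1.0977 × 0.9315 = 1.02251 rad
ρ = (1 − cos θ)/κ = (1 − 0.52123)/1.0977 = 0.43616
z = sin θ / κ = 0.85342/1.0977 = 0.77746
x = ρ cos φ = 0.43616 × cos(35.96°) = 0.35304
y = ρ sin φ = 0.43616 × sin(35.96°) = 0.25612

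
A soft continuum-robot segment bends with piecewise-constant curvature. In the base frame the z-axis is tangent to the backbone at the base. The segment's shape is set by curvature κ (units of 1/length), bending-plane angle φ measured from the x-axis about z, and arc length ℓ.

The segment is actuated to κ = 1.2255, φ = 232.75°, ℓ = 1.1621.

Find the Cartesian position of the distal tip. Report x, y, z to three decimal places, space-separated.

θ = κ·ℓ = 1.2255 × 1.1621 = 1.42415 rad
ρ = (1 − cos θ)/κ = (1 − 0.14612)/1.2255 = 0.69676
z = sin θ / κ = 0.98927/1.2255 = 0.80724
x = ρ cos φ = 0.69676 × cos(232.75°) = -0.42175
y = ρ sin φ = 0.69676 × sin(232.75°) = -0.55462

-0.422 -0.555 0.807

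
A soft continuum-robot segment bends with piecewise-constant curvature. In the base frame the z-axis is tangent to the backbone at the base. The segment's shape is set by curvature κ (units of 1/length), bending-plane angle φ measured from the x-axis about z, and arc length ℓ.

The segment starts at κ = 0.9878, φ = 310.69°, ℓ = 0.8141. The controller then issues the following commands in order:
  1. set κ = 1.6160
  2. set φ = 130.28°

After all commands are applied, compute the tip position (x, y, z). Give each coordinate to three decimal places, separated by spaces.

-0.299 0.353 0.599

initial: κ=0.9878, φ=310.69°, ℓ=0.8141
cmd 1: set κ=1.6160 → (κ,φ,ℓ)=(1.6160,310.69°,0.8141) → tip=(0.3016,-0.3508,0.5988)
cmd 2: set φ=130.28° → (κ,φ,ℓ)=(1.6160,130.28°,0.8141) → tip=(-0.2991,0.3529,0.5988)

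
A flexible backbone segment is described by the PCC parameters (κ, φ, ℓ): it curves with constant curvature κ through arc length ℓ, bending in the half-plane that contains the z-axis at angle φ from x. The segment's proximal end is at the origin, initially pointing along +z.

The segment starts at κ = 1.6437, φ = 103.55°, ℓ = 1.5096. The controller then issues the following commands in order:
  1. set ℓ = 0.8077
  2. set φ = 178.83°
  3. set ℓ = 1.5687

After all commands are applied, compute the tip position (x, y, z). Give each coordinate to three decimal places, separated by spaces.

initial: κ=1.6437, φ=103.55°, ℓ=1.5096
cmd 1: set ℓ=0.8077 → (κ,φ,ℓ)=(1.6437,103.55°,0.8077) → tip=(-0.1082,0.4490,0.5905)
cmd 2: set φ=178.83° → (κ,φ,ℓ)=(1.6437,178.83°,0.8077) → tip=(-0.4618,0.0094,0.5905)
cmd 3: set ℓ=1.5687 → (κ,φ,ℓ)=(1.6437,178.83°,1.5687) → tip=(-1.1226,0.0229,0.3248)

-1.123 0.023 0.325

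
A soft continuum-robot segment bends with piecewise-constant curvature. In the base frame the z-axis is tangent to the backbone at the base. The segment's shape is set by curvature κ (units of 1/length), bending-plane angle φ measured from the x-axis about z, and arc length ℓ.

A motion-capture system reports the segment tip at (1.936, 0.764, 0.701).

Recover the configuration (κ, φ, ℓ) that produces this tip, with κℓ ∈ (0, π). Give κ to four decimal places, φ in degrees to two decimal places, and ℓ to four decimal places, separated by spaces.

ρ = √(x²+y²) = √(1.936² + 0.764²) = 2.08130
φ = atan2(y, x) mod 360° = atan2(0.764, 1.936) = 21.5356°
|p|² = ρ² + z² = 2.08130² + 0.701² = 4.82319
κ = 2ρ / |p|² = 2×2.08130 / 4.82319 = 0.86304
θ = 2·atan2(ρ, z) = 2·atan2(2.08130, 0.701) = 2.49184 rad
ℓ = θ/κ = 2.49184/0.86304 = 2.88730

0.8630 21.54 2.8873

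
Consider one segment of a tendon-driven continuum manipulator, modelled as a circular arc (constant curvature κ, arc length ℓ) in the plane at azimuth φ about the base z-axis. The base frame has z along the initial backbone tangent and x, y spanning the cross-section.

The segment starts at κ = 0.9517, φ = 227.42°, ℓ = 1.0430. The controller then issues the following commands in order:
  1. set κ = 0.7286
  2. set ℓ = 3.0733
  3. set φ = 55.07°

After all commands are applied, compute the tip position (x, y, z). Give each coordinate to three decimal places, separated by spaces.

initial: κ=0.9517, φ=227.42°, ℓ=1.0430
cmd 1: set κ=0.7286 → (κ,φ,ℓ)=(0.7286,227.42°,1.0430) → tip=(-0.2555,-0.2780,0.9455)
cmd 2: set ℓ=3.0733 → (κ,φ,ℓ)=(0.7286,227.42°,3.0733) → tip=(-1.5042,-1.6369,1.0771)
cmd 3: set φ=55.07° → (κ,φ,ℓ)=(0.7286,55.07°,3.0733) → tip=(1.2729,1.8226,1.0771)

1.273 1.823 1.077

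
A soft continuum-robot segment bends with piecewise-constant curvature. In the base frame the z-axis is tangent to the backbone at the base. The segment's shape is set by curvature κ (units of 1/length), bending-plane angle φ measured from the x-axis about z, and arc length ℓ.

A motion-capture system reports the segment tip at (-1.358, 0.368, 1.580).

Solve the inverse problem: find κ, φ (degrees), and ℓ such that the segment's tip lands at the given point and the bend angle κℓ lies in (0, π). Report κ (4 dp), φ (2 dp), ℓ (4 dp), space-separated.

ρ = √(x²+y²) = √(-1.358² + 0.368²) = 1.40698
φ = atan2(y, x) mod 360° = atan2(0.368, -1.358) = 164.8377°
|p|² = ρ² + z² = 1.40698² + 1.580² = 4.47599
κ = 2ρ / |p|² = 2×1.40698 / 4.47599 = 0.62868
θ = 2·atan2(ρ, z) = 2·atan2(1.40698, 1.580) = 1.45507 rad
ℓ = θ/κ = 1.45507/0.62868 = 2.31450

0.6287 164.84 2.3145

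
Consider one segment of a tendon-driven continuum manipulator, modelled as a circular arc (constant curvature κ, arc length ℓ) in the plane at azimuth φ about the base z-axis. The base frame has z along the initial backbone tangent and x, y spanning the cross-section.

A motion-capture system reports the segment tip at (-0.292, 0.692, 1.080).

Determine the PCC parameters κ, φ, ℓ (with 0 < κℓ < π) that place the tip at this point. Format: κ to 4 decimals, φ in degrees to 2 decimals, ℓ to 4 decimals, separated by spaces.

0.8680 112.88 1.4001

ρ = √(x²+y²) = √(-0.292² + 0.692²) = 0.75108
φ = atan2(y, x) mod 360° = atan2(0.692, -0.292) = 112.8781°
|p|² = ρ² + z² = 0.75108² + 1.080² = 1.73053
κ = 2ρ / |p|² = 2×0.75108 / 1.73053 = 0.86804
θ = 2·atan2(ρ, z) = 2·atan2(0.75108, 1.080) = 1.21533 rad
ℓ = θ/κ = 1.21533/0.86804 = 1.40008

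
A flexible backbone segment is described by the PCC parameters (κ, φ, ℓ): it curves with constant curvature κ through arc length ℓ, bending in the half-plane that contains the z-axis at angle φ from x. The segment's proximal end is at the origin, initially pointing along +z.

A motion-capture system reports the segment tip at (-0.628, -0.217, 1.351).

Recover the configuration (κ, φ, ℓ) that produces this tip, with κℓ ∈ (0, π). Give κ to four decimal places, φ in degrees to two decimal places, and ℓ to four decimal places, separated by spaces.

ρ = √(x²+y²) = √(-0.628² + -0.217²) = 0.66443
φ = atan2(y, x) mod 360° = atan2(-0.217, -0.628) = 199.0622°
|p|² = ρ² + z² = 0.66443² + 1.351² = 2.26667
κ = 2ρ / |p|² = 2×0.66443 / 2.26667 = 0.58626
θ = 2·atan2(ρ, z) = 2·atan2(0.66443, 1.351) = 0.91415 rad
ℓ = θ/κ = 0.91415/0.58626 = 1.55928

0.5863 199.06 1.5593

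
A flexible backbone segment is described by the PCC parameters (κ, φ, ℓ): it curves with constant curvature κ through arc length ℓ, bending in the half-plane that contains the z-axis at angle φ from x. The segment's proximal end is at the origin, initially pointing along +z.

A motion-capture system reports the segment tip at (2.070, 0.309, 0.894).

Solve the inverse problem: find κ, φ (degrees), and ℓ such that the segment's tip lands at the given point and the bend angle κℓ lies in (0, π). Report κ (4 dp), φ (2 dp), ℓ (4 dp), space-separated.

ρ = √(x²+y²) = √(2.070² + 0.309²) = 2.09294
φ = atan2(y, x) mod 360° = atan2(0.309, 2.070) = 8.4902°
|p|² = ρ² + z² = 2.09294² + 0.894² = 5.17962
κ = 2ρ / |p|² = 2×2.09294 / 5.17962 = 0.80814
θ = 2·atan2(ρ, z) = 2·atan2(2.09294, 0.894) = 2.33421 rad
ℓ = θ/κ = 2.33421/0.80814 = 2.88836

0.8081 8.49 2.8884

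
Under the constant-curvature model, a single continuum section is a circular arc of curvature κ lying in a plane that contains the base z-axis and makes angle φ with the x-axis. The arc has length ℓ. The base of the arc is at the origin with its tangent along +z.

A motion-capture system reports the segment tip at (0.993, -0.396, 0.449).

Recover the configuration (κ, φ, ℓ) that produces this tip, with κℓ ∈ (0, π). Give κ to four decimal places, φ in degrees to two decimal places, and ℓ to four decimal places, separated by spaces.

1.5903 338.26 1.4754

ρ = √(x²+y²) = √(0.993² + -0.396²) = 1.06905
φ = atan2(y, x) mod 360° = atan2(-0.396, 0.993) = 338.2583°
|p|² = ρ² + z² = 1.06905² + 0.449² = 1.34447
κ = 2ρ / |p|² = 2×1.06905 / 1.34447 = 1.59029
θ = 2·atan2(ρ, z) = 2·atan2(1.06905, 0.449) = 2.34634 rad
ℓ = θ/κ = 2.34634/1.59029 = 1.47541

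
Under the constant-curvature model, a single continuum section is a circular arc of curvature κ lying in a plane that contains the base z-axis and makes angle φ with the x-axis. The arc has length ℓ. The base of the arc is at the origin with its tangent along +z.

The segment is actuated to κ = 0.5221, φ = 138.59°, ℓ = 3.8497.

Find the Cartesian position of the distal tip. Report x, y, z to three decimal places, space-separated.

-2.047 1.806 1.734

θ = κ·ℓ = 0.5221 × 3.8497 = 2.00993 rad
ρ = (1 − cos θ)/κ = (1 − -0.42515)/0.5221 = 2.72966
z = sin θ / κ = 0.90512/0.5221 = 1.73362
x = ρ cos φ = 2.72966 × cos(138.59°) = -2.04723
y = ρ sin φ = 2.72966 × sin(138.59°) = 1.80551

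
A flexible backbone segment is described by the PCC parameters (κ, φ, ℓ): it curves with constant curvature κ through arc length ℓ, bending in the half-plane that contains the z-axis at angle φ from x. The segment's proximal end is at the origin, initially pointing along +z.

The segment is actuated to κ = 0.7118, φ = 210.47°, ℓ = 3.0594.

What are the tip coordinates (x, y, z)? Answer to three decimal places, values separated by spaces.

-1.901 -1.119 1.154

θ = κ·ℓ = 0.7118 × 3.0594 = 2.17768 rad
ρ = (1 − cos θ)/κ = (1 − -0.57031)/0.7118 = 2.20611
z = sin θ / κ = 0.82143/0.7118 = 1.15402
x = ρ cos φ = 2.20611 × cos(210.47°) = -1.90144
y = ρ sin φ = 2.20611 × sin(210.47°) = -1.11869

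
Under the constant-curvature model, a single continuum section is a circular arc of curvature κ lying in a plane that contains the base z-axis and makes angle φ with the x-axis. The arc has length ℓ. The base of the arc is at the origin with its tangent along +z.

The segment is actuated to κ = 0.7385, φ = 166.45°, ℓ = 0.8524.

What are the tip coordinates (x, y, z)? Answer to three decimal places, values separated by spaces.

-0.252 0.061 0.797

θ = κ·ℓ = 0.7385 × 0.8524 = 0.62950 rad
ρ = (1 − cos θ)/κ = (1 − 0.80832)/0.7385 = 0.25955
z = sin θ / κ = 0.58874/0.7385 = 0.79721
x = ρ cos φ = 0.25955 × cos(166.45°) = -0.25232
y = ρ sin φ = 0.25955 × sin(166.45°) = 0.06081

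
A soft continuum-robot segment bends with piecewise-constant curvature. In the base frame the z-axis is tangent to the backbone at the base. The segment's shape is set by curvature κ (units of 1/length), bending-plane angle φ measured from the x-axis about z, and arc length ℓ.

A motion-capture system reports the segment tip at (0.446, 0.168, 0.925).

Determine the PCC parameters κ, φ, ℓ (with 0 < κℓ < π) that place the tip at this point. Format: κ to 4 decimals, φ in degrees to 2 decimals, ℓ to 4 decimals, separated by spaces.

ρ = √(x²+y²) = √(0.446² + 0.168²) = 0.47659
φ = atan2(y, x) mod 360° = atan2(0.168, 0.446) = 20.6405°
|p|² = ρ² + z² = 0.47659² + 0.925² = 1.08276
κ = 2ρ / |p|² = 2×0.47659 / 1.08276 = 0.88032
θ = 2·atan2(ρ, z) = 2·atan2(0.47659, 0.925) = 0.95152 rad
ℓ = θ/κ = 0.95152/0.88032 = 1.08088

0.8803 20.64 1.0809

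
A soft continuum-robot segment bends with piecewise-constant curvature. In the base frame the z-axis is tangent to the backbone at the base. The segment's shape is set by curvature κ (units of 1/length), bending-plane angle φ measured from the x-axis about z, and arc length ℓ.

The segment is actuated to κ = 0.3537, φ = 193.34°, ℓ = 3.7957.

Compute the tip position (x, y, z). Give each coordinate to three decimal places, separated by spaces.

-2.128 -0.505 2.754

θ = κ·ℓ = 0.3537 × 3.7957 = 1.34254 rad
ρ = (1 − cos θ)/κ = (1 − 0.22628)/0.3537 = 2.18750
z = sin θ / κ = 0.97406/0.3537 = 2.75392
x = ρ cos φ = 2.18750 × cos(193.34°) = -2.12848
y = ρ sin φ = 2.18750 × sin(193.34°) = -0.50472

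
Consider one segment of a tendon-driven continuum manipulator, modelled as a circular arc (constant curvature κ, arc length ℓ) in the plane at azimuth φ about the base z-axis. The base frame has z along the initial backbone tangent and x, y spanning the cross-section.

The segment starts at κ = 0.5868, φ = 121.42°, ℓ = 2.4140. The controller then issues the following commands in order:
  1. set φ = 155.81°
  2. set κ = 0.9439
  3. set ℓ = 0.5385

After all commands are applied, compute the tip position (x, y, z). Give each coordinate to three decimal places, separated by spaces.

-0.122 0.055 0.516

initial: κ=0.5868, φ=121.42°, ℓ=2.4140
cmd 1: set φ=155.81° → (κ,φ,ℓ)=(0.5868,155.81°,2.4140) → tip=(-1.3157,0.5910,1.6839)
cmd 2: set κ=0.9439 → (κ,φ,ℓ)=(0.9439,155.81°,2.4140) → tip=(-1.5947,0.7164,0.8050)
cmd 3: set ℓ=0.5385 → (κ,φ,ℓ)=(0.9439,155.81°,0.5385) → tip=(-0.1222,0.0549,0.5156)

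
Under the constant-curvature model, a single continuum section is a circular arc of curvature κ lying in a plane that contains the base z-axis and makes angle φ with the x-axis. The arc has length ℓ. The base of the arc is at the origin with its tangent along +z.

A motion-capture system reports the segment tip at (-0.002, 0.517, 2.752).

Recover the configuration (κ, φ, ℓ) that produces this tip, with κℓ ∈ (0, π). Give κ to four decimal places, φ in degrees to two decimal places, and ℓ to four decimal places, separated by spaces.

0.1319 90.22 2.8163

ρ = √(x²+y²) = √(-0.002² + 0.517²) = 0.51700
φ = atan2(y, x) mod 360° = atan2(0.517, -0.002) = 90.2216°
|p|² = ρ² + z² = 0.51700² + 2.752² = 7.84080
κ = 2ρ / |p|² = 2×0.51700 / 7.84080 = 0.13188
θ = 2·atan2(ρ, z) = 2·atan2(0.51700, 2.752) = 0.37140 rad
ℓ = θ/κ = 0.37140/0.13188 = 2.81630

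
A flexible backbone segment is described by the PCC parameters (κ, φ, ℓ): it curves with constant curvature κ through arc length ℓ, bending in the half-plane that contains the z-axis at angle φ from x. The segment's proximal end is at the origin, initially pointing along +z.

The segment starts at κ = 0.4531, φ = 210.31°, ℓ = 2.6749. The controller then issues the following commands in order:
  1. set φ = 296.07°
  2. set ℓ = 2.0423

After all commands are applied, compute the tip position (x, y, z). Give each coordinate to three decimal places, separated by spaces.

0.386 -0.790 1.763

initial: κ=0.4531, φ=210.31°, ℓ=2.6749
cmd 1: set φ=296.07° → (κ,φ,ℓ)=(0.4531,296.07°,2.6749) → tip=(0.6293,-1.2863,2.0665)
cmd 2: set ℓ=2.0423 → (κ,φ,ℓ)=(0.4531,296.07°,2.0423) → tip=(0.3865,-0.7899,1.7631)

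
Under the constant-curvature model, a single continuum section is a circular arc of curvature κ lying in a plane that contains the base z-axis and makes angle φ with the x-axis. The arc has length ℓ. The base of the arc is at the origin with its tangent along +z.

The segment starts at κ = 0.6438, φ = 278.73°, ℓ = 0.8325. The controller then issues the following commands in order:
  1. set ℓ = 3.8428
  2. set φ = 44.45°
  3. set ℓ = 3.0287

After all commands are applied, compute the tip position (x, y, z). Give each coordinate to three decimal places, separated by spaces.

initial: κ=0.6438, φ=278.73°, ℓ=0.8325
cmd 1: set ℓ=3.8428 → (κ,φ,ℓ)=(0.6438,278.73°,3.8428) → tip=(0.4209,-2.7410,0.9616)
cmd 2: set φ=44.45° → (κ,φ,ℓ)=(0.6438,44.45°,3.8428) → tip=(1.9796,1.9420,0.9616)
cmd 3: set ℓ=3.0287 → (κ,φ,ℓ)=(0.6438,44.45°,3.0287) → tip=(1.5192,1.4903,1.4430)

1.519 1.490 1.443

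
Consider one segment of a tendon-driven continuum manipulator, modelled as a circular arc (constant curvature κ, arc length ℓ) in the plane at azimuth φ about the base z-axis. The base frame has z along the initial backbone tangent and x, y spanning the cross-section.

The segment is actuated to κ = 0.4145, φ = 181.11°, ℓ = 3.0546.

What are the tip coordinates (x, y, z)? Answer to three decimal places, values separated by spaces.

-1.689 -0.033 2.301

θ = κ·ℓ = 0.4145 × 3.0546 = 1.26613 rad
ρ = (1 − cos θ)/κ = (1 − 0.29997)/0.4145 = 1.68885
z = sin θ / κ = 0.95395/0.4145 = 2.30144
x = ρ cos φ = 1.68885 × cos(181.11°) = -1.68853
y = ρ sin φ = 1.68885 × sin(181.11°) = -0.03272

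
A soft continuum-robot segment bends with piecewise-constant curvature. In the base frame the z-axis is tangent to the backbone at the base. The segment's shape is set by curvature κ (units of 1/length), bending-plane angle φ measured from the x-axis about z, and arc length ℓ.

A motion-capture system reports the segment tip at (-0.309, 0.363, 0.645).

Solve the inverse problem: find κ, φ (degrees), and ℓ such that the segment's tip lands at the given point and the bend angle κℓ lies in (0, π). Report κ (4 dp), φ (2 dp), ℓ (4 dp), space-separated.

1.4821 130.41 0.8589

ρ = √(x²+y²) = √(-0.309² + 0.363²) = 0.47671
φ = atan2(y, x) mod 360° = atan2(0.363, -0.309) = 130.4057°
|p|² = ρ² + z² = 0.47671² + 0.645² = 0.64328
κ = 2ρ / |p|² = 2×0.47671 / 0.64328 = 1.48213
θ = 2·atan2(ρ, z) = 2·atan2(0.47671, 0.645) = 1.27295 rad
ℓ = θ/κ = 1.27295/1.48213 = 0.85887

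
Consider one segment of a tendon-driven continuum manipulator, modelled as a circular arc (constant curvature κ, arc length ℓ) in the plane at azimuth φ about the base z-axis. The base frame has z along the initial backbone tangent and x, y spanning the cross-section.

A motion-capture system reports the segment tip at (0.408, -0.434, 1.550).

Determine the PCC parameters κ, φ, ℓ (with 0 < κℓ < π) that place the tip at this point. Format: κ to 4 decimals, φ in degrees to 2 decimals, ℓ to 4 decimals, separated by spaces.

ρ = √(x²+y²) = √(0.408² + -0.434²) = 0.59567
φ = atan2(y, x) mod 360° = atan2(-0.434, 0.408) = 313.2313°
|p|² = ρ² + z² = 0.59567² + 1.550² = 2.75732
κ = 2ρ / |p|² = 2×0.59567 / 2.75732 = 0.43206
θ = 2·atan2(ρ, z) = 2·atan2(0.59567, 1.550) = 0.73380 rad
ℓ = θ/κ = 0.73380/0.43206 = 1.69837

0.4321 313.23 1.6984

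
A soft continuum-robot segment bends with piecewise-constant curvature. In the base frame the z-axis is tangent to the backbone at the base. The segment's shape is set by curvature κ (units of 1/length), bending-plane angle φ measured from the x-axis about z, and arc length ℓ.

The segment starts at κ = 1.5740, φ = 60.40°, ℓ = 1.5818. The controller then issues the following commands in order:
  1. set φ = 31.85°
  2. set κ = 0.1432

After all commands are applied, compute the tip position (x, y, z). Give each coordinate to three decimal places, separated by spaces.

initial: κ=1.5740, φ=60.40°, ℓ=1.5818
cmd 1: set φ=31.85° → (κ,φ,ℓ)=(1.5740,31.85°,1.5818) → tip=(0.9687,0.6018,0.3854)
cmd 2: set κ=0.1432 → (κ,φ,ℓ)=(0.1432,31.85°,1.5818) → tip=(0.1515,0.0941,1.5683)

0.152 0.094 1.568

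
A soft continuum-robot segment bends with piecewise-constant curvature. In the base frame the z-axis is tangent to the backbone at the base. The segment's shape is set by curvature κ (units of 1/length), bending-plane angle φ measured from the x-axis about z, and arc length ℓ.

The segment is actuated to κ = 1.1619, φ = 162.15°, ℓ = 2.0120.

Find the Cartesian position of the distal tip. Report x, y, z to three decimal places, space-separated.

-1.388 0.447 0.620

θ = κ·ℓ = 1.1619 × 2.0120 = 2.33774 rad
ρ = (1 − cos θ)/κ = (1 − -0.69394)/1.1619 = 1.45791
z = sin θ / κ = 0.72003/1.1619 = 0.61970
x = ρ cos φ = 1.45791 × cos(162.15°) = -1.38772
y = ρ sin φ = 1.45791 × sin(162.15°) = 0.44689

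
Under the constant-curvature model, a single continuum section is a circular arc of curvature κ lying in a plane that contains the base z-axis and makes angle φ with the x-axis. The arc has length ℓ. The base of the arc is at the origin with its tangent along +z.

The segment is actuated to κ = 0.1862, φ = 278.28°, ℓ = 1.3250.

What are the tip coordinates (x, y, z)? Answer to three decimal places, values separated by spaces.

0.023 -0.161 1.312

θ = κ·ℓ = 0.1862 × 1.3250 = 0.24671 rad
ρ = (1 − cos θ)/κ = (1 − 0.96972)/0.1862 = 0.16262
z = sin θ / κ = 0.24422/0.1862 = 1.31160
x = ρ cos φ = 0.16262 × cos(278.28°) = 0.02342
y = ρ sin φ = 0.16262 × sin(278.28°) = -0.16093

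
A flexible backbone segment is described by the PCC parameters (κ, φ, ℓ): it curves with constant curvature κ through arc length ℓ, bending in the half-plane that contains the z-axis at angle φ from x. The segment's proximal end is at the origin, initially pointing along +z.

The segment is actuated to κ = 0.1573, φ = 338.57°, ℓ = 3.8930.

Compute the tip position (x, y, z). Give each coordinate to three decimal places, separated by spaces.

1.075 -0.422 3.654

θ = κ·ℓ = 0.1573 × 3.8930 = 0.61237 rad
ρ = (1 − cos θ)/κ = (1 − 0.81829)/0.1573 = 1.15519
z = sin θ / κ = 0.57481/0.1573 = 3.65421
x = ρ cos φ = 1.15519 × cos(338.57°) = 1.07533
y = ρ sin φ = 1.15519 × sin(338.57°) = -0.42207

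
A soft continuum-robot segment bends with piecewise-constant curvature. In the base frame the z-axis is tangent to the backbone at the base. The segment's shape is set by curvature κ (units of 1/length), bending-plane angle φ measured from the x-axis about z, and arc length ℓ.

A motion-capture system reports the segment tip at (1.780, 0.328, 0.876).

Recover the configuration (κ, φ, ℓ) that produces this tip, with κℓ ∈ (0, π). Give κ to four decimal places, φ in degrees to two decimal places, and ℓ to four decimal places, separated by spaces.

0.8953 10.44 2.5021

ρ = √(x²+y²) = √(1.780² + 0.328²) = 1.80997
φ = atan2(y, x) mod 360° = atan2(0.328, 1.780) = 10.4408°
|p|² = ρ² + z² = 1.80997² + 0.876² = 4.04336
κ = 2ρ / |p|² = 2×1.80997 / 4.04336 = 0.89528
θ = 2·atan2(ρ, z) = 2·atan2(1.80997, 0.876) = 2.24008 rad
ℓ = θ/κ = 2.24008/0.89528 = 2.50211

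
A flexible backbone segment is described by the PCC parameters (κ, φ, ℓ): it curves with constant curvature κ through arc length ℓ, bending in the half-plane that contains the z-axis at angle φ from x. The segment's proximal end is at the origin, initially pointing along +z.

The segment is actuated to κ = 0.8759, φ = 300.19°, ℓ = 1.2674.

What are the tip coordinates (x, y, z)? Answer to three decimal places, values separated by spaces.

θ = κ·ℓ = 0.8759 × 1.2674 = 1.11012 rad
ρ = (1 − cos θ)/κ = (1 − 0.44456)/0.8759 = 0.63414
z = sin θ / κ = 0.89575/0.8759 = 1.02266
x = ρ cos φ = 0.63414 × cos(300.19°) = 0.31889
y = ρ sin φ = 0.63414 × sin(300.19°) = -0.54813

0.319 -0.548 1.023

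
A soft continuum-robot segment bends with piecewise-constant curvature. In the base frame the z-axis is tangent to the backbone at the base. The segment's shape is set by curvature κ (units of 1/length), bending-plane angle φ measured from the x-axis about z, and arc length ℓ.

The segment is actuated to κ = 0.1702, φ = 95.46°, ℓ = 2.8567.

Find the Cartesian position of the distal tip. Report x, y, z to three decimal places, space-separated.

θ = κ·ℓ = 0.1702 × 2.8567 = 0.48621 rad
ρ = (1 − cos θ)/κ = (1 − 0.88411)/0.1702 = 0.68090
z = sin θ / κ = 0.46728/0.1702 = 2.74547
x = ρ cos φ = 0.68090 × cos(95.46°) = -0.06479
y = ρ sin φ = 0.68090 × sin(95.46°) = 0.67782

-0.065 0.678 2.745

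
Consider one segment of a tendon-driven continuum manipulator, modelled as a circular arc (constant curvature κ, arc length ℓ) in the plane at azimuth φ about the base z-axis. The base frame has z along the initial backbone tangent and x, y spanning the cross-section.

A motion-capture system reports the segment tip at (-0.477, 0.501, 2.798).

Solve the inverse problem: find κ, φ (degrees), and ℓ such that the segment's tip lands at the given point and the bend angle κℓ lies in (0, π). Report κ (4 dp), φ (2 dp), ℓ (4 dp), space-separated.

ρ = √(x²+y²) = √(-0.477² + 0.501²) = 0.69176
φ = atan2(y, x) mod 360° = atan2(0.501, -0.477) = 133.5943°
|p|² = ρ² + z² = 0.69176² + 2.798² = 8.30733
κ = 2ρ / |p|² = 2×0.69176 / 8.30733 = 0.16654
θ = 2·atan2(ρ, z) = 2·atan2(0.69176, 2.798) = 0.48475 rad
ℓ = θ/κ = 0.48475/0.16654 = 2.91066

0.1665 133.59 2.9107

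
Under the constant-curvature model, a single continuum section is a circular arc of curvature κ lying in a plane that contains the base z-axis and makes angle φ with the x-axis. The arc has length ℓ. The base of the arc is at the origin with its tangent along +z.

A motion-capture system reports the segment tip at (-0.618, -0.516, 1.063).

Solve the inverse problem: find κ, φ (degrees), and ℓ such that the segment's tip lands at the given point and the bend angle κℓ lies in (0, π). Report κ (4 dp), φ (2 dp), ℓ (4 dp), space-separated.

0.9055 219.86 1.4316

ρ = √(x²+y²) = √(-0.618² + -0.516²) = 0.80510
φ = atan2(y, x) mod 360° = atan2(-0.516, -0.618) = 219.8602°
|p|² = ρ² + z² = 0.80510² + 1.063² = 1.77815
κ = 2ρ / |p|² = 2×0.80510 / 1.77815 = 0.90554
θ = 2·atan2(ρ, z) = 2·atan2(0.80510, 1.063) = 1.29642 rad
ℓ = θ/κ = 1.29642/0.90554 = 1.43164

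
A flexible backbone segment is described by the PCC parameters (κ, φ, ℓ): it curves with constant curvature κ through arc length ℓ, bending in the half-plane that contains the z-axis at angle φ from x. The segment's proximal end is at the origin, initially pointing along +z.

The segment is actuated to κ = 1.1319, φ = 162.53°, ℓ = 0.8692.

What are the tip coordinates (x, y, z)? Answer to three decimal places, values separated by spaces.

-0.376 0.118 0.736

θ = κ·ℓ = 1.1319 × 0.8692 = 0.98385 rad
ρ = (1 − cos θ)/κ = (1 − 0.55382)/1.1319 = 0.39418
z = sin θ / κ = 0.83263/1.1319 = 0.73561
x = ρ cos φ = 0.39418 × cos(162.53°) = -0.37600
y = ρ sin φ = 0.39418 × sin(162.53°) = 0.11834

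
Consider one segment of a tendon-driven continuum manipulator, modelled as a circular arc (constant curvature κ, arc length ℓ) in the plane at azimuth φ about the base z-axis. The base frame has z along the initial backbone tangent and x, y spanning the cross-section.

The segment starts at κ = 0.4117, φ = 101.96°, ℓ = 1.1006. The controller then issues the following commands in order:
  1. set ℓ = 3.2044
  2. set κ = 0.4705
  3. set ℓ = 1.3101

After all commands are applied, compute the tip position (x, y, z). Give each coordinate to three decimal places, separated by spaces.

initial: κ=0.4117, φ=101.96°, ℓ=1.1006
cmd 1: set ℓ=3.2044 → (κ,φ,ℓ)=(0.4117,101.96°,3.2044) → tip=(-0.3781,1.7848,2.3525)
cmd 2: set κ=0.4705 → (κ,φ,ℓ)=(0.4705,101.96°,3.2044) → tip=(-0.4127,1.9481,2.1212)
cmd 3: set ℓ=1.3101 → (κ,φ,ℓ)=(0.4705,101.96°,1.3101) → tip=(-0.0811,0.3827,1.2287)

-0.081 0.383 1.229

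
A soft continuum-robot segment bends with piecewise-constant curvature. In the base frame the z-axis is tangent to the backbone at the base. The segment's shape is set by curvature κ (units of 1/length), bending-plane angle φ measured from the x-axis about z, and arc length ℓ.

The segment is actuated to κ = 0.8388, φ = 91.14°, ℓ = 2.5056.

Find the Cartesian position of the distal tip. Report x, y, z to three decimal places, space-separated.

-0.036 1.795 1.028

θ = κ·ℓ = 0.8388 × 2.5056 = 2.10170 rad
ρ = (1 − cos θ)/κ = (1 − -0.50631)/0.8388 = 1.79579
z = sin θ / κ = 0.86235/0.8388 = 1.02808
x = ρ cos φ = 1.79579 × cos(91.14°) = -0.03573
y = ρ sin φ = 1.79579 × sin(91.14°) = 1.79544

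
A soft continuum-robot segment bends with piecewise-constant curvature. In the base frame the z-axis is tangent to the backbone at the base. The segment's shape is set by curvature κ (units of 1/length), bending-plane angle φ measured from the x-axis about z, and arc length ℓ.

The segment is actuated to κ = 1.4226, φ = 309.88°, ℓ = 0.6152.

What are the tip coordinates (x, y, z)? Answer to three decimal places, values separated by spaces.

0.162 -0.194 0.540

θ = κ·ℓ = 1.4226 × 0.6152 = 0.87518 rad
ρ = (1 − cos θ)/κ = (1 − 0.64086)/1.4226 = 0.25246
z = sin θ / κ = 0.76766/1.4226 = 0.53962
x = ρ cos φ = 0.25246 × cos(309.88°) = 0.16187
y = ρ sin φ = 0.25246 × sin(309.88°) = -0.19373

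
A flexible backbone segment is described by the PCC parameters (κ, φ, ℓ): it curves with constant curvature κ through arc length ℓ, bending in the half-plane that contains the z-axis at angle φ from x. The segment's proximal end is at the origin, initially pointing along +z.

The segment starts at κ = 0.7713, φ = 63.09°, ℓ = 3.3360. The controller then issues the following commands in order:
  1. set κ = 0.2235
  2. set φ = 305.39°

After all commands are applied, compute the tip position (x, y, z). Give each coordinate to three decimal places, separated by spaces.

initial: κ=0.7713, φ=63.09°, ℓ=3.3360
cmd 1: set κ=0.2235 → (κ,φ,ℓ)=(0.2235,63.09°,3.3360) → tip=(0.5373,1.0586,3.0354)
cmd 2: set φ=305.39° → (κ,φ,ℓ)=(0.2235,305.39°,3.3360) → tip=(0.6875,-0.9678,3.0354)

0.687 -0.968 3.035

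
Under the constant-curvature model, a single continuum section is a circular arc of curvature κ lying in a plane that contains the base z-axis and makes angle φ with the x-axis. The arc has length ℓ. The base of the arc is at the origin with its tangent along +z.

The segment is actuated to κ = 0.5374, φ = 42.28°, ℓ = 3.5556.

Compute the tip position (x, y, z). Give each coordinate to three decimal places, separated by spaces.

θ = κ·ℓ = 0.5374 × 3.5556 = 1.91078 rad
ρ = (1 − cos θ)/κ = (1 − -0.33347)/0.5374 = 2.48134
z = sin θ / κ = 0.94276/0.5374 = 1.75430
x = ρ cos φ = 2.48134 × cos(42.28°) = 1.83586
y = ρ sin φ = 2.48134 × sin(42.28°) = 1.66933

1.836 1.669 1.754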